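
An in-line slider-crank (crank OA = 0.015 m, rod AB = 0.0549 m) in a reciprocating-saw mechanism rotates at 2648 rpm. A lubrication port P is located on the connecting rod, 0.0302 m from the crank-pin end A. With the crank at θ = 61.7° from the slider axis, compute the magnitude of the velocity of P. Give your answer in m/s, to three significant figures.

ω = 277.3 rad/s.  Crank-pin speed |V_A| = rω = 4.1595 m/s, perpendicular to OA.
Rod angle: sinφ = −(r/L) sinθ ⇒ φ = -13.920°; ω_rod = −rω cosθ/√(L²−r²sin²θ) = -37.006 rad/s.
V_P = V_A + ω_rod × AP, with AP = 0.0302 m along the rod.
Components: V_Px = −rω sinθ − a·ω_rod·sinφ = -3.9312 m/s;  V_Py = rω cosθ + a·ω_rod·cosφ = +0.8872 m/s.
|V_P| = √(V_Px² + V_Py²) = 4.03 m/s.

4.03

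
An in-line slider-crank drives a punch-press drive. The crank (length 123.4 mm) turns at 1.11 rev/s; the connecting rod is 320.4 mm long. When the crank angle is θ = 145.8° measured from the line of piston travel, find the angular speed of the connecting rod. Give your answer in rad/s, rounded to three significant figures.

2.28

ω = 6.974 rad/s (converted from 1.11 rev/s).
The rod makes angle φ with the slider axis where L sinφ = r sinθ; differentiating, L cosφ·φ̇ = r ω cosθ.
L cosφ = √(L² − r² sin²θ) = 0.3128 m.
|ω_rod| = r ω |cosθ| / √(L² − r² sin²θ) = 0.1234·6.974·0.82708/0.3128 = 2.2756 rad/s.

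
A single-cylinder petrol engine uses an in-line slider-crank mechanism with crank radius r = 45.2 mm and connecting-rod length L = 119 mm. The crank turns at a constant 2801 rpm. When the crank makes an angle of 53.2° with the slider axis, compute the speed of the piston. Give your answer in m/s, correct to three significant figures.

ω = 2π·2801/60 = 293.3 rad/s
For an in-line slider-crank, x = r cosθ + √(L² − r² sin²θ), so v = −rω sinθ·[1 + r cosθ/√(L² − r² sin²θ)].
With r = 0.0452 m, L = 0.119 m, θ = 53.2°: √(L² − r² sin²θ) = 0.11336 m.
v = −0.0452·293.3·0.80073·[1 + 0.0452·0.59902/0.11336] = -13.152 m/s.
|v| = 13.152 m/s.

13.2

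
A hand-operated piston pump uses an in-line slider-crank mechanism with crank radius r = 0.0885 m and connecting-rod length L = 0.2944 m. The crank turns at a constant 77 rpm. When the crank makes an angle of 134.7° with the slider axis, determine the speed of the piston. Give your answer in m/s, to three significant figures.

0.397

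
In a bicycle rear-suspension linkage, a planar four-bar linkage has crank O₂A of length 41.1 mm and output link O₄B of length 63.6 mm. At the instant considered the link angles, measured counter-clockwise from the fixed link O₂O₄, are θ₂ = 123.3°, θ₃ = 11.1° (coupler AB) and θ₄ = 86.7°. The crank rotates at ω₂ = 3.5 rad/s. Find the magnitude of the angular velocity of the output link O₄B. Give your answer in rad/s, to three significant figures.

2.16

ω₂ = 3.5 rad/s
Differentiating the loop-closure r₂e^{iθ₂}+r₃e^{iθ₃}=r₁+r₄e^{iθ₄} gives r₂ω₂e^{iθ₂}+r₃ω₃e^{iθ₃}=r₄ω₄e^{iθ₄}.
Eliminating the other unknown: ω₄ = r₂ω₂ sin(θ₂−θ₃) / [r₄ sin(θ₄−θ₃)].
Numerator sine = +0.92587; denominator sine = +0.96858.
Result = 0.0411·3.5·(+0.92587) / (0.0636·(+0.96858)) = +2.1621 rad/s; magnitude 2.1621 rad/s.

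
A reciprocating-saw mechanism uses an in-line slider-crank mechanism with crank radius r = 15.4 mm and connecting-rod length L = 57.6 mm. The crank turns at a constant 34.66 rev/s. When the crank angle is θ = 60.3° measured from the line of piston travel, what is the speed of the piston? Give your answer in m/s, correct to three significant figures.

ω = 2π·34.7 = 217.8 rad/s
For an in-line slider-crank, x = r cosθ + √(L² − r² sin²θ), so v = −rω sinθ·[1 + r cosθ/√(L² − r² sin²θ)].
With r = 0.0154 m, L = 0.0576 m, θ = 60.3°: √(L² − r² sin²θ) = 0.056025 m.
v = −0.0154·217.8·0.86863·[1 + 0.0154·0.49546/0.056025] = -3.3099 m/s.
|v| = 3.3099 m/s.

3.31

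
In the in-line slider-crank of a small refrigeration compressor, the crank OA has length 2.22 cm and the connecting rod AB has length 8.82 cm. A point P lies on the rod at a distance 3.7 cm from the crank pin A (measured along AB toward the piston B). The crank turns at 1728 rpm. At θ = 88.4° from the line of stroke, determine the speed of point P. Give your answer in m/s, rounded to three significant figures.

4.03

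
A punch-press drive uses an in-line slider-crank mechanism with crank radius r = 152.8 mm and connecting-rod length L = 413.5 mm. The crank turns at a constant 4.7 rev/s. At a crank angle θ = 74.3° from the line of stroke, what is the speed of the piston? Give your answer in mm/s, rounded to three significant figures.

ω = 2π·4.7 = 29.53 rad/s
For an in-line slider-crank, x = r cosθ + √(L² − r² sin²θ), so v = −rω sinθ·[1 + r cosθ/√(L² − r² sin²θ)].
With r = 0.1528 m, L = 0.4135 m, θ = 74.3°: √(L² − r² sin²θ) = 0.38645 m.
v = −0.1528·29.53·0.96269·[1 + 0.1528·0.27060/0.38645] = -4.8088 m/s.
|v| = 4.8088 m/s = 4808.8 mm/s.

4810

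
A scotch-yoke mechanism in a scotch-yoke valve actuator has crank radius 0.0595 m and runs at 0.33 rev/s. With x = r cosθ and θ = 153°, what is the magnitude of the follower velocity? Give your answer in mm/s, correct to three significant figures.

ω = 2.073 rad/s (from 0.33 rev/s).
x = r cosθ ⇒ ẋ = −rω sinθ.
|v| = rω|sinθ| = 0.0595·2.073·|sin 153°| = 0.056009 m/s = 56.009 mm/s.

56.0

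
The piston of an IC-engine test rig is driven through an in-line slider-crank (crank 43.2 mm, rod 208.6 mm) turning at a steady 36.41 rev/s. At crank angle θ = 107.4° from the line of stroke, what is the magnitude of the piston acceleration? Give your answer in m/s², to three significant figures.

ω = 2π·36.4 = 228.8 rad/s
x(θ) = r cosθ + √(L² − r² sin²θ); with ω constant, a = ω²·d²x/dθ².
d²x/dθ² = −r cosθ − r²(cos2θ)/√u − r⁴ sin²2θ/(4u^{3/2}),  u = L² − r² sin²θ = 0.0418146 m².
Substituting r = 0.0432 m, L = 0.2086 m, θ = 107.4°: d²x/dθ² = +0.02038 m.
a = ω²·d²x/dθ² = (228.8)²·(+0.02038) = +1066.6 m/s²;  |a| = 1066.6 m/s².

1070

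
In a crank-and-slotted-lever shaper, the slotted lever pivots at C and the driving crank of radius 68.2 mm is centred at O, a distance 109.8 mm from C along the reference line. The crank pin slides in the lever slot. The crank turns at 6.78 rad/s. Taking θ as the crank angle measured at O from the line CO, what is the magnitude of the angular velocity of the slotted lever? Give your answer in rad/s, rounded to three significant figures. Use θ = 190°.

9.43

ω = 6.78 rad/s
Crank pin A relative to C: A = (d + r cosθ, r sinθ); lever angle φ = atan2(r sinθ, d + r cosθ).
Differentiating tanφ: φ̇ = rω(d cosθ + r)/(d² + r² + 2dr cosθ).
d² + r² + 2dr cosθ = |CA|² = 0.00195809 m²;  d cosθ + r = -0.039932 m.
|ω_lever| = |0.0682·6.78·-0.039932| / 0.00195809 = 9.4298 rad/s.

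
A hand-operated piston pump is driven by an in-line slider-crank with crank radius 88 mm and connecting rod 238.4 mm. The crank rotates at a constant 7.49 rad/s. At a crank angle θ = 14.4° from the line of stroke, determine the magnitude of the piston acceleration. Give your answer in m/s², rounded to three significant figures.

6.40

ω = 7.49 rad/s
x(θ) = r cosθ + √(L² − r² sin²θ); with ω constant, a = ω²·d²x/dθ².
d²x/dθ² = −r cosθ − r²(cos2θ)/√u − r⁴ sin²2θ/(4u^{3/2}),  u = L² − r² sin²θ = 0.0563556 m².
Substituting r = 0.088 m, L = 0.2384 m, θ = 14.4°: d²x/dθ² = -0.11408 m.
a = ω²·d²x/dθ² = (7.49)²·(-0.11408) = -6.4 m/s²;  |a| = 6.4 m/s².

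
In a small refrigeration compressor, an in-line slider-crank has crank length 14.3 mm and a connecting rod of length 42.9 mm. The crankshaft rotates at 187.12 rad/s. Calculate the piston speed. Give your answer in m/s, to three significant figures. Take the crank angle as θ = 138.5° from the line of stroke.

ω = 187.1 rad/s
For an in-line slider-crank, x = r cosθ + √(L² − r² sin²θ), so v = −rω sinθ·[1 + r cosθ/√(L² − r² sin²θ)].
With r = 0.0143 m, L = 0.0429 m, θ = 138.5°: √(L² − r² sin²θ) = 0.04184 m.
v = −0.0143·187.1·0.66262·[1 + 0.0143·-0.74896/0.04184] = -1.3192 m/s.
|v| = 1.3192 m/s.

1.32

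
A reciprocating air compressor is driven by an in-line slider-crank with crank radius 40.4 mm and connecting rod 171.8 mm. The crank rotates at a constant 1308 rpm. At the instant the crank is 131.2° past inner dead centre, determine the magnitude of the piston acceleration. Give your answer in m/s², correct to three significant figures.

521

ω = 2π·1308/60 = 137 rad/s
x(θ) = r cosθ + √(L² − r² sin²θ); with ω constant, a = ω²·d²x/dθ².
d²x/dθ² = −r cosθ − r²(cos2θ)/√u − r⁴ sin²2θ/(4u^{3/2}),  u = L² − r² sin²θ = 0.0285912 m².
Substituting r = 0.0404 m, L = 0.1718 m, θ = 131.2°: d²x/dθ² = +0.027752 m.
a = ω²·d²x/dθ² = (137)²·(+0.027752) = +520.68 m/s²;  |a| = 520.68 m/s².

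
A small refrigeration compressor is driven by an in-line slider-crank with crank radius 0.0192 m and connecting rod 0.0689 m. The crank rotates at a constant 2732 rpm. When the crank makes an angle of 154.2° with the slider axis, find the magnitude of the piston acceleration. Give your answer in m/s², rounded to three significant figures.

1140

ω = 2π·2732/60 = 286.1 rad/s
x(θ) = r cosθ + √(L² − r² sin²θ); with ω constant, a = ω²·d²x/dθ².
d²x/dθ² = −r cosθ − r²(cos2θ)/√u − r⁴ sin²2θ/(4u^{3/2}),  u = L² − r² sin²θ = 0.00467738 m².
Substituting r = 0.0192 m, L = 0.0689 m, θ = 154.2°: d²x/dθ² = +0.013873 m.
a = ω²·d²x/dθ² = (286.1)²·(+0.013873) = +1135.5 m/s²;  |a| = 1135.5 m/s².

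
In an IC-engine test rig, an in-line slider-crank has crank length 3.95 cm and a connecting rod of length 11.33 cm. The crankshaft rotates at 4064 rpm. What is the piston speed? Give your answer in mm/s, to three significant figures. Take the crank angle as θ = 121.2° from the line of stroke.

11700

ω = 2π·4064/60 = 425.6 rad/s
For an in-line slider-crank, x = r cosθ + √(L² − r² sin²θ), so v = −rω sinθ·[1 + r cosθ/√(L² − r² sin²θ)].
With r = 0.0395 m, L = 0.1133 m, θ = 121.2°: √(L² − r² sin²θ) = 0.10814 m.
v = −0.0395·425.6·0.85536·[1 + 0.0395·-0.51803/0.10814] = -11.658 m/s.
|v| = 11.658 m/s = 11658 mm/s.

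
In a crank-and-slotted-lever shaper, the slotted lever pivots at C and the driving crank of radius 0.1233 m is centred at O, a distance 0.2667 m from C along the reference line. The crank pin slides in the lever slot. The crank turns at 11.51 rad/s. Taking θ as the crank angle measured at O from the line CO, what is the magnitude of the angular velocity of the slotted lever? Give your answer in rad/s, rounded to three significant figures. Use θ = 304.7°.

3.15

ω = 11.51 rad/s
Crank pin A relative to C: A = (d + r cosθ, r sinθ); lever angle φ = atan2(r sinθ, d + r cosθ).
Differentiating tanφ: φ̇ = rω(d cosθ + r)/(d² + r² + 2dr cosθ).
d² + r² + 2dr cosθ = |CA|² = 0.123772 m²;  d cosθ + r = +0.27513 m.
|ω_lever| = |0.1233·11.51·+0.27513| / 0.123772 = 3.1546 rad/s.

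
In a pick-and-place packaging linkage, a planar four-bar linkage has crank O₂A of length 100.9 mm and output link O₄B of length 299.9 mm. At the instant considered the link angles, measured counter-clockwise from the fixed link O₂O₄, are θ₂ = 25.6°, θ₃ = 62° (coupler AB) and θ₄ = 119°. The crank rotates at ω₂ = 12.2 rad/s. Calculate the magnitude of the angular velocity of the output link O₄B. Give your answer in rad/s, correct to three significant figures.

ω₂ = 12.2 rad/s
Differentiating the loop-closure r₂e^{iθ₂}+r₃e^{iθ₃}=r₁+r₄e^{iθ₄} gives r₂ω₂e^{iθ₂}+r₃ω₃e^{iθ₃}=r₄ω₄e^{iθ₄}.
Eliminating the other unknown: ω₄ = r₂ω₂ sin(θ₂−θ₃) / [r₄ sin(θ₄−θ₃)].
Numerator sine = -0.59342; denominator sine = +0.83867.
Result = 0.1009·12.2·(-0.59342) / (0.2999·(+0.83867)) = -2.9043 rad/s; magnitude 2.9043 rad/s.

2.90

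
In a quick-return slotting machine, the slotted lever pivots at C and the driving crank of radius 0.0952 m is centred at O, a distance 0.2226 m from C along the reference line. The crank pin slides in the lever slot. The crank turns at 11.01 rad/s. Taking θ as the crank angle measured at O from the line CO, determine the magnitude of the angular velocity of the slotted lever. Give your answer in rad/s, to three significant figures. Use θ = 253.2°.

ω = 11.01 rad/s
Crank pin A relative to C: A = (d + r cosθ, r sinθ); lever angle φ = atan2(r sinθ, d + r cosθ).
Differentiating tanφ: φ̇ = rω(d cosθ + r)/(d² + r² + 2dr cosθ).
d² + r² + 2dr cosθ = |CA|² = 0.0463638 m²;  d cosθ + r = +0.030862 m.
|ω_lever| = |0.0952·11.01·+0.030862| / 0.0463638 = 0.69769 rad/s.

0.698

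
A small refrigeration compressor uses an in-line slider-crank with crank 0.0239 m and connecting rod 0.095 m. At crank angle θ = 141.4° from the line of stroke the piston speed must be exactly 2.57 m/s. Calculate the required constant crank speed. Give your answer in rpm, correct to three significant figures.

For an in-line slider-crank, |v_piston| = rω|sinθ|·[1 + r cosθ/√(L² − r² sin²θ)].
With r = 0.0239 m, L = 0.095 m, θ = 141.4°: the bracketed kinematic factor |dx/dθ| = 0.011942 m.
ω = v/|dx/dθ| = 2.57/0.011942 = 215.2 rad/s.
N = 60ω/(2π) = 2055 rpm.

2060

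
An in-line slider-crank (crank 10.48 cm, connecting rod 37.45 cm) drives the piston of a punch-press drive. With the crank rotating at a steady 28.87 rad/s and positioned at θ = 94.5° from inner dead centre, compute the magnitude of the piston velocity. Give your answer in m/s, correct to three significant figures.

ω = 28.87 rad/s
For an in-line slider-crank, x = r cosθ + √(L² − r² sin²θ), so v = −rω sinθ·[1 + r cosθ/√(L² − r² sin²θ)].
With r = 0.1048 m, L = 0.3745 m, θ = 94.5°: √(L² − r² sin²θ) = 0.35963 m.
v = −0.1048·28.87·0.99692·[1 + 0.1048·-0.07846/0.35963] = -2.9473 m/s.
|v| = 2.9473 m/s.

2.95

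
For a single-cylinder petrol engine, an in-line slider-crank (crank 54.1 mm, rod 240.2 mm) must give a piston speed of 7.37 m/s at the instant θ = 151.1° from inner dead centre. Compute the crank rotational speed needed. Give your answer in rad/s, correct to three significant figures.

For an in-line slider-crank, |v_piston| = rω|sinθ|·[1 + r cosθ/√(L² − r² sin²θ)].
With r = 0.0541 m, L = 0.2402 m, θ = 151.1°: the bracketed kinematic factor |dx/dθ| = 0.020959 m.
ω = v/|dx/dθ| = 7.37/0.020959 = 351.63 rad/s.

352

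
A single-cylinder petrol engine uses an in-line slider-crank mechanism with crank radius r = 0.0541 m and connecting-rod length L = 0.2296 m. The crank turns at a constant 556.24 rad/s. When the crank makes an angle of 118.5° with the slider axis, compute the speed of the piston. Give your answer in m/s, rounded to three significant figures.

23.4

ω = 556.2 rad/s
For an in-line slider-crank, x = r cosθ + √(L² − r² sin²θ), so v = −rω sinθ·[1 + r cosθ/√(L² − r² sin²θ)].
With r = 0.0541 m, L = 0.2296 m, θ = 118.5°: √(L² − r² sin²θ) = 0.22462 m.
v = −0.0541·556.2·0.87882·[1 + 0.0541·-0.47716/0.22462] = -23.407 m/s.
|v| = 23.407 m/s.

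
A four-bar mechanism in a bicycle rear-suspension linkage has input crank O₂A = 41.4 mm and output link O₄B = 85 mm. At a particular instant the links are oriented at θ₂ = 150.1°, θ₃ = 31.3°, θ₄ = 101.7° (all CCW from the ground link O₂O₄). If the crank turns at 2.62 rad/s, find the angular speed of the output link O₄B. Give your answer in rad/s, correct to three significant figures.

1.19

ω₂ = 2.62 rad/s
Differentiating the loop-closure r₂e^{iθ₂}+r₃e^{iθ₃}=r₁+r₄e^{iθ₄} gives r₂ω₂e^{iθ₂}+r₃ω₃e^{iθ₃}=r₄ω₄e^{iθ₄}.
Eliminating the other unknown: ω₄ = r₂ω₂ sin(θ₂−θ₃) / [r₄ sin(θ₄−θ₃)].
Numerator sine = +0.87631; denominator sine = +0.94206.
Result = 0.0414·2.62·(+0.87631) / (0.085·(+0.94206)) = +1.187 rad/s; magnitude 1.187 rad/s.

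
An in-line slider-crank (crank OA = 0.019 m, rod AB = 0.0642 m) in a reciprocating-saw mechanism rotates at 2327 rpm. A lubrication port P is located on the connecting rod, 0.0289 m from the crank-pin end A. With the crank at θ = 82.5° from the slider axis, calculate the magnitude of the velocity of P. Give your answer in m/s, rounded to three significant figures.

4.69

ω = 243.7 rad/s.  Crank-pin speed |V_A| = rω = 4.63 m/s, perpendicular to OA.
Rod angle: sinφ = −(r/L) sinθ ⇒ φ = -17.063°; ω_rod = −rω cosθ/√(L²−r²sin²θ) = -9.8467 rad/s.
V_P = V_A + ω_rod × AP, with AP = 0.0289 m along the rod.
Components: V_Px = −rω sinθ − a·ω_rod·sinφ = -4.6739 m/s;  V_Py = rω cosθ + a·ω_rod·cosφ = +0.33229 m/s.
|V_P| = √(V_Px² + V_Py²) = 4.6857 m/s.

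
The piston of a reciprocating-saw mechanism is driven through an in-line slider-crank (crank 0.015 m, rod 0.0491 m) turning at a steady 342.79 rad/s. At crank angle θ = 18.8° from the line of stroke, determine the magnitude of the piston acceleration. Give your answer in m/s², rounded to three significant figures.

ω = 342.8 rad/s
x(θ) = r cosθ + √(L² − r² sin²θ); with ω constant, a = ω²·d²x/dθ².
d²x/dθ² = −r cosθ − r²(cos2θ)/√u − r⁴ sin²2θ/(4u^{3/2}),  u = L² − r² sin²θ = 0.00238744 m².
Substituting r = 0.015 m, L = 0.0491 m, θ = 18.8°: d²x/dθ² = -0.017889 m.
a = ω²·d²x/dθ² = (342.8)²·(-0.017889) = -2102 m/s²;  |a| = 2102 m/s².

2100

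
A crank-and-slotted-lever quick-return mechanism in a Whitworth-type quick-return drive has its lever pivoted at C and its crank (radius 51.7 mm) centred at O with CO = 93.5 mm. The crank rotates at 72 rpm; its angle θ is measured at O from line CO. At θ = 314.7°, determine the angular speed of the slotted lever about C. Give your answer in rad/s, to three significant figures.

2.51

ω = 7.54 rad/s (from 72 rpm).
Crank pin A relative to C: A = (d + r cosθ, r sinθ); lever angle φ = atan2(r sinθ, d + r cosθ).
Differentiating tanφ: φ̇ = rω(d cosθ + r)/(d² + r² + 2dr cosθ).
d² + r² + 2dr cosθ = |CA|² = 0.0182155 m²;  d cosθ + r = +0.11747 m.
|ω_lever| = |0.0517·7.54·+0.11747| / 0.0182155 = 2.5138 rad/s.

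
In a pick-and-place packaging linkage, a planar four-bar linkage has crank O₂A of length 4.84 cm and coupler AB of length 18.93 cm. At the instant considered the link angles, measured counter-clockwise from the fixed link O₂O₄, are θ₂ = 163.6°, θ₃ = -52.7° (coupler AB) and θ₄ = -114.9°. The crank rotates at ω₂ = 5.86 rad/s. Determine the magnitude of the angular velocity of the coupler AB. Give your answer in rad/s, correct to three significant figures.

1.68

ω₂ = 5.86 rad/s
Differentiating the loop-closure r₂e^{iθ₂}+r₃e^{iθ₃}=r₁+r₄e^{iθ₄} gives r₂ω₂e^{iθ₂}+r₃ω₃e^{iθ₃}=r₄ω₄e^{iθ₄}.
Eliminating the other unknown: ω₃ = r₂ω₂ sin(θ₄−θ₂) / [r₃ sin(θ₃−θ₄)].
Numerator sine = +0.98902; denominator sine = +0.88458.
Result = 0.0484·5.86·(+0.98902) / (0.1893·(+0.88458)) = +1.6752 rad/s; magnitude 1.6752 rad/s.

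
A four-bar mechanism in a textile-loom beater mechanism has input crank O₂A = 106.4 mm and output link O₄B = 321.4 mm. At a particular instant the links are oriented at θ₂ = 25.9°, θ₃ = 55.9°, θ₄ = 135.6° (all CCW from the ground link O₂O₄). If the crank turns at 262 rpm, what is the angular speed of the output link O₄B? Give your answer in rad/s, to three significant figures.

4.62

ω₂ = 27.44 rad/s (from 262 rpm).
Differentiating the loop-closure r₂e^{iθ₂}+r₃e^{iθ₃}=r₁+r₄e^{iθ₄} gives r₂ω₂e^{iθ₂}+r₃ω₃e^{iθ₃}=r₄ω₄e^{iθ₄}.
Eliminating the other unknown: ω₄ = r₂ω₂ sin(θ₂−θ₃) / [r₄ sin(θ₄−θ₃)].
Numerator sine = -0.50000; denominator sine = +0.98389.
Result = 0.1064·27.44·(-0.50000) / (0.3214·(+0.98389)) = -4.6158 rad/s; magnitude 4.6158 rad/s.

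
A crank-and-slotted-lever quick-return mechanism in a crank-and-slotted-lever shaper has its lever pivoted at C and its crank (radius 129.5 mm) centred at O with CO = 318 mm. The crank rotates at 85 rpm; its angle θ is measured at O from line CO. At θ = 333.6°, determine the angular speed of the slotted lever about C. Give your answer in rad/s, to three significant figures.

ω = 8.901 rad/s (from 85 rpm).
Crank pin A relative to C: A = (d + r cosθ, r sinθ); lever angle φ = atan2(r sinθ, d + r cosθ).
Differentiating tanφ: φ̇ = rω(d cosθ + r)/(d² + r² + 2dr cosθ).
d² + r² + 2dr cosθ = |CA|² = 0.191667 m²;  d cosθ + r = +0.41434 m.
|ω_lever| = |0.1295·8.901·+0.41434| / 0.191667 = 2.4919 rad/s.

2.49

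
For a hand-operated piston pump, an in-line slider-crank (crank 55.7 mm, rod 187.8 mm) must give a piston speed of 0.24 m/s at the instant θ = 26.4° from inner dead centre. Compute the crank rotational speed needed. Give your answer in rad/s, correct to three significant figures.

For an in-line slider-crank, |v_piston| = rω|sinθ|·[1 + r cosθ/√(L² − r² sin²θ)].
With r = 0.0557 m, L = 0.1878 m, θ = 26.4°: the bracketed kinematic factor |dx/dθ| = 0.031404 m.
ω = v/|dx/dθ| = 0.24/0.031404 = 7.6424 rad/s.

7.64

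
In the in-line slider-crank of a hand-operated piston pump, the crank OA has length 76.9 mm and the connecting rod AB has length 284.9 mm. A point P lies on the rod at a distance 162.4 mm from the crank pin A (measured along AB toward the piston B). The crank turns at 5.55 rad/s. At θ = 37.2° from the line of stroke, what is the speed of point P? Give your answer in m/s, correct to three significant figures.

ω = 5.55 rad/s.  Crank-pin speed |V_A| = rω = 0.4268 m/s, perpendicular to OA.
Rod angle: sinφ = −(r/L) sinθ ⇒ φ = -9.392°; ω_rod = −rω cosθ/√(L²−r²sin²θ) = -1.2095 rad/s.
V_P = V_A + ω_rod × AP, with AP = 0.1624 m along the rod.
Components: V_Px = −rω sinθ − a·ω_rod·sinφ = -0.29009 m/s;  V_Py = rω cosθ + a·ω_rod·cosφ = +0.14617 m/s.
|V_P| = √(V_Px² + V_Py²) = 0.32484 m/s.

0.325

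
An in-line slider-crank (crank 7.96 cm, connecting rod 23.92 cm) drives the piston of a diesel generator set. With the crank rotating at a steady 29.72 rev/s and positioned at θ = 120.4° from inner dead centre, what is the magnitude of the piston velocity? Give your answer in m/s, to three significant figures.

10.6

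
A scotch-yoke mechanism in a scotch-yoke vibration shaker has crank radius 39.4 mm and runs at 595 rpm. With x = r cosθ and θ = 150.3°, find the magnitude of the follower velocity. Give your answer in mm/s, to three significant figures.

ω = 62.31 rad/s (from 595 rpm).
x = r cosθ ⇒ ẋ = −rω sinθ.
|v| = rω|sinθ| = 0.0394·62.31·|sin 150.3°| = 1.2163 m/s = 1216.3 mm/s.

1220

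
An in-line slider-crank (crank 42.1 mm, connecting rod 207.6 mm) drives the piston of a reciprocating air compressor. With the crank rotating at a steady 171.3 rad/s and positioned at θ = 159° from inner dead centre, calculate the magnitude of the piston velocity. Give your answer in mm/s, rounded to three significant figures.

2090

ω = 171.3 rad/s
For an in-line slider-crank, x = r cosθ + √(L² − r² sin²θ), so v = −rω sinθ·[1 + r cosθ/√(L² − r² sin²θ)].
With r = 0.0421 m, L = 0.2076 m, θ = 159°: √(L² − r² sin²θ) = 0.20705 m.
v = −0.0421·171.3·0.35837·[1 + 0.0421·-0.93358/0.20705] = -2.0939 m/s.
|v| = 2.0939 m/s = 2093.9 mm/s.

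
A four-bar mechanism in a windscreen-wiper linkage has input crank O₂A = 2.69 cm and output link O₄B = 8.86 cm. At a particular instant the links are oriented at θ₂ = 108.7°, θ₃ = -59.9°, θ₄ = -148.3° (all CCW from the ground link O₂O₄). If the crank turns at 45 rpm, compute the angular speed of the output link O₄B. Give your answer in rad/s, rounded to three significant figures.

0.283

ω₂ = 4.712 rad/s (from 45 rpm).
Differentiating the loop-closure r₂e^{iθ₂}+r₃e^{iθ₃}=r₁+r₄e^{iθ₄} gives r₂ω₂e^{iθ₂}+r₃ω₃e^{iθ₃}=r₄ω₄e^{iθ₄}.
Eliminating the other unknown: ω₄ = r₂ω₂ sin(θ₂−θ₃) / [r₄ sin(θ₄−θ₃)].
Numerator sine = +0.19766; denominator sine = -0.99961.
Result = 0.0269·4.712·(+0.19766) / (0.0886·(-0.99961)) = -0.28291 rad/s; magnitude 0.28291 rad/s.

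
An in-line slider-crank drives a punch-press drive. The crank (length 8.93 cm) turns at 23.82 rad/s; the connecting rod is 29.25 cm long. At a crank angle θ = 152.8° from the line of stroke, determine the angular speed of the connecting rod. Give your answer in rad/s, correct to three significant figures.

6.53

ω = 23.82 rad/s
The rod makes angle φ with the slider axis where L sinφ = r sinθ; differentiating, L cosφ·φ̇ = r ω cosθ.
L cosφ = √(L² − r² sin²θ) = 0.28964 m.
|ω_rod| = r ω |cosθ| / √(L² − r² sin²θ) = 0.0893·23.82·0.88942/0.28964 = 6.532 rad/s.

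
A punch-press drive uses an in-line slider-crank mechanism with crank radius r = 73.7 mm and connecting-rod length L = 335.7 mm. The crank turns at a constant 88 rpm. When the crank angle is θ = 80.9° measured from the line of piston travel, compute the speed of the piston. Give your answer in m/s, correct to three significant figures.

ω = 2π·88/60 = 9.215 rad/s
For an in-line slider-crank, x = r cosθ + √(L² − r² sin²θ), so v = −rω sinθ·[1 + r cosθ/√(L² − r² sin²θ)].
With r = 0.0737 m, L = 0.3357 m, θ = 80.9°: √(L² − r² sin²θ) = 0.32772 m.
v = −0.0737·9.215·0.98741·[1 + 0.0737·0.15816/0.32772] = -0.69447 m/s.
|v| = 0.69447 m/s.

0.694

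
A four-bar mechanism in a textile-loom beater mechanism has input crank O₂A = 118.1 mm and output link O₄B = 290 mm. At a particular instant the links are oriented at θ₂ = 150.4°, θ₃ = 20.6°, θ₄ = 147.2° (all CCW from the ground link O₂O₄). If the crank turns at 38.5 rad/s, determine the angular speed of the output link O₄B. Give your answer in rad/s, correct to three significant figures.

ω₂ = 38.5 rad/s
Differentiating the loop-closure r₂e^{iθ₂}+r₃e^{iθ₃}=r₁+r₄e^{iθ₄} gives r₂ω₂e^{iθ₂}+r₃ω₃e^{iθ₃}=r₄ω₄e^{iθ₄}.
Eliminating the other unknown: ω₄ = r₂ω₂ sin(θ₂−θ₃) / [r₄ sin(θ₄−θ₃)].
Numerator sine = +0.76828; denominator sine = +0.80282.
Result = 0.1181·38.5·(+0.76828) / (0.29·(+0.80282)) = +15.004 rad/s; magnitude 15.004 rad/s.

15.0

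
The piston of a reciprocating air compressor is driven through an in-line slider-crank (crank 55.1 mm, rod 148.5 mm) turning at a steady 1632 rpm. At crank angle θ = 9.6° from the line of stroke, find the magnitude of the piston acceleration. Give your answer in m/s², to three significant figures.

ω = 2π·1632/60 = 170.9 rad/s
x(θ) = r cosθ + √(L² − r² sin²θ); with ω constant, a = ω²·d²x/dθ².
d²x/dθ² = −r cosθ − r²(cos2θ)/√u − r⁴ sin²2θ/(4u^{3/2}),  u = L² − r² sin²θ = 0.0219678 m².
Substituting r = 0.0551 m, L = 0.1485 m, θ = 9.6°: d²x/dθ² = -0.073749 m.
a = ω²·d²x/dθ² = (170.9)²·(-0.073749) = -2154 m/s²;  |a| = 2154 m/s².

2150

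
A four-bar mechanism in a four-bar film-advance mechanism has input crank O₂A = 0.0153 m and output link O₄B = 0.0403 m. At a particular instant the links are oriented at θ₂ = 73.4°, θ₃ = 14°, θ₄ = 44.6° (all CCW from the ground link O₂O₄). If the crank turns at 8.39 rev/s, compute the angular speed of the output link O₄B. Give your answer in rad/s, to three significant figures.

33.8

ω₂ = 52.72 rad/s (from 8.39 rev/s).
Differentiating the loop-closure r₂e^{iθ₂}+r₃e^{iθ₃}=r₁+r₄e^{iθ₄} gives r₂ω₂e^{iθ₂}+r₃ω₃e^{iθ₃}=r₄ω₄e^{iθ₄}.
Eliminating the other unknown: ω₄ = r₂ω₂ sin(θ₂−θ₃) / [r₄ sin(θ₄−θ₃)].
Numerator sine = +0.86074; denominator sine = +0.50904.
Result = 0.0153·52.72·(+0.86074) / (0.0403·(+0.50904)) = +33.841 rad/s; magnitude 33.841 rad/s.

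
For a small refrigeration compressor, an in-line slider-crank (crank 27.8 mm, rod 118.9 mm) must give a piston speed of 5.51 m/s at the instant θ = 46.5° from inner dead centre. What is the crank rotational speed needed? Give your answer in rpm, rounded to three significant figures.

2240

For an in-line slider-crank, |v_piston| = rω|sinθ|·[1 + r cosθ/√(L² − r² sin²θ)].
With r = 0.0278 m, L = 0.1189 m, θ = 46.5°: the bracketed kinematic factor |dx/dθ| = 0.023459 m.
ω = v/|dx/dθ| = 5.51/0.023459 = 234.88 rad/s.
N = 60ω/(2π) = 2243 rpm.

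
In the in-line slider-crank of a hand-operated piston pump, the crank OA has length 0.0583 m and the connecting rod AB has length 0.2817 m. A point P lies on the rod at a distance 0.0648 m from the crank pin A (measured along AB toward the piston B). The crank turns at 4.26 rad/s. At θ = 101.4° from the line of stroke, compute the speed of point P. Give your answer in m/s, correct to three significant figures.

0.244

ω = 4.26 rad/s.  Crank-pin speed |V_A| = rω = 0.24836 m/s, perpendicular to OA.
Rod angle: sinφ = −(r/L) sinθ ⇒ φ = -11.705°; ω_rod = −rω cosθ/√(L²−r²sin²θ) = +0.17796 rad/s.
V_P = V_A + ω_rod × AP, with AP = 0.0648 m along the rod.
Components: V_Px = −rω sinθ − a·ω_rod·sinφ = -0.24112 m/s;  V_Py = rω cosθ + a·ω_rod·cosφ = -0.037798 m/s.
|V_P| = √(V_Px² + V_Py²) = 0.24406 m/s.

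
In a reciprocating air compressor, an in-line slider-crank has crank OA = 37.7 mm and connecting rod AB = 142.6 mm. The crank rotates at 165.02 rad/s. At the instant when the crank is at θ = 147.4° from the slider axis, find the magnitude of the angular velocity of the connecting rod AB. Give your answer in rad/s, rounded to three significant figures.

37.1

ω = 165 rad/s
The rod makes angle φ with the slider axis where L sinφ = r sinθ; differentiating, L cosφ·φ̇ = r ω cosθ.
L cosφ = √(L² − r² sin²θ) = 0.14115 m.
|ω_rod| = r ω |cosθ| / √(L² − r² sin²θ) = 0.0377·165·0.84245/0.14115 = 37.133 rad/s.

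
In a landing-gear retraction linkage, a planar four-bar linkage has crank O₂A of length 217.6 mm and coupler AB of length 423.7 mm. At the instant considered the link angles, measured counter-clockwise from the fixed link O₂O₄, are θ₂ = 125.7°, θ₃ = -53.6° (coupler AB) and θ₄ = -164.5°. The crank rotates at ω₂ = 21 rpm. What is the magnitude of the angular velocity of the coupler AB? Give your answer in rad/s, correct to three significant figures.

ω₂ = 2.199 rad/s (from 21 rpm).
Differentiating the loop-closure r₂e^{iθ₂}+r₃e^{iθ₃}=r₁+r₄e^{iθ₄} gives r₂ω₂e^{iθ₂}+r₃ω₃e^{iθ₃}=r₄ω₄e^{iθ₄}.
Eliminating the other unknown: ω₃ = r₂ω₂ sin(θ₄−θ₂) / [r₃ sin(θ₃−θ₄)].
Numerator sine = +0.93849; denominator sine = +0.93420.
Result = 0.2176·2.199·(+0.93849) / (0.4237·(+0.93420)) = +1.1346 rad/s; magnitude 1.1346 rad/s.

1.13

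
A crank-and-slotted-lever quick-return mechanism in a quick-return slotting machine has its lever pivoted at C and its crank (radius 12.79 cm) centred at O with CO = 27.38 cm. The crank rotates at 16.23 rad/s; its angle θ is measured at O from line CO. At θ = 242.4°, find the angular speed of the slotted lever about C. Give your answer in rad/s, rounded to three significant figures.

ω = 16.23 rad/s
Crank pin A relative to C: A = (d + r cosθ, r sinθ); lever angle φ = atan2(r sinθ, d + r cosθ).
Differentiating tanφ: φ̇ = rω(d cosθ + r)/(d² + r² + 2dr cosθ).
d² + r² + 2dr cosθ = |CA|² = 0.0588765 m²;  d cosθ + r = +0.0010495 m.
|ω_lever| = |0.1279·16.23·+0.0010495| / 0.0588765 = 0.037004 rad/s.

0.0370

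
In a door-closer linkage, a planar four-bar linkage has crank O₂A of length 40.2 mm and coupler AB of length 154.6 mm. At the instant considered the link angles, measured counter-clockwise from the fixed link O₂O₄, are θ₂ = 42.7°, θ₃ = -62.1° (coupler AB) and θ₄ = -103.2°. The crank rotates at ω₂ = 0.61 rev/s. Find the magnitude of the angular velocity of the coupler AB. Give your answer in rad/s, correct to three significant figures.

0.850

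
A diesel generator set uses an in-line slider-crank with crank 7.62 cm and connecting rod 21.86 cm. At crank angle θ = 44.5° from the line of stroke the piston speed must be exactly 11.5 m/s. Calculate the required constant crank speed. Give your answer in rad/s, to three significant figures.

171

For an in-line slider-crank, |v_piston| = rω|sinθ|·[1 + r cosθ/√(L² − r² sin²θ)].
With r = 0.0762 m, L = 0.2186 m, θ = 44.5°: the bracketed kinematic factor |dx/dθ| = 0.067103 m.
ω = v/|dx/dθ| = 11.5/0.067103 = 171.38 rad/s.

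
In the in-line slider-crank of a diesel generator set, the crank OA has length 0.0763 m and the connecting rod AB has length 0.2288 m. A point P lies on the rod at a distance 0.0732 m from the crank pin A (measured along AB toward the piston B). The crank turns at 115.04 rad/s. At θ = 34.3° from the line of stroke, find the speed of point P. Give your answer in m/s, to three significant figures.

ω = 115 rad/s.  Crank-pin speed |V_A| = rω = 8.7776 m/s, perpendicular to OA.
Rod angle: sinφ = −(r/L) sinθ ⇒ φ = -10.832°; ω_rod = −rω cosθ/√(L²−r²sin²θ) = -32.267 rad/s.
V_P = V_A + ω_rod × AP, with AP = 0.0732 m along the rod.
Components: V_Px = −rω sinθ − a·ω_rod·sinφ = -5.3902 m/s;  V_Py = rω cosθ + a·ω_rod·cosφ = +4.9313 m/s.
|V_P| = √(V_Px² + V_Py²) = 7.3056 m/s.

7.31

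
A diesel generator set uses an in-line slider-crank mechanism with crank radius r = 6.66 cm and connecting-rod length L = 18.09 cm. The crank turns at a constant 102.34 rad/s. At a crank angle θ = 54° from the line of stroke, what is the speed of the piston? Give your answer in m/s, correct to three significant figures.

6.76

ω = 102.3 rad/s
For an in-line slider-crank, x = r cosθ + √(L² − r² sin²θ), so v = −rω sinθ·[1 + r cosθ/√(L² − r² sin²θ)].
With r = 0.0666 m, L = 0.1809 m, θ = 54°: √(L² − r² sin²θ) = 0.17269 m.
v = −0.0666·102.3·0.80902·[1 + 0.0666·0.58779/0.17269] = -6.7641 m/s.
|v| = 6.7641 m/s.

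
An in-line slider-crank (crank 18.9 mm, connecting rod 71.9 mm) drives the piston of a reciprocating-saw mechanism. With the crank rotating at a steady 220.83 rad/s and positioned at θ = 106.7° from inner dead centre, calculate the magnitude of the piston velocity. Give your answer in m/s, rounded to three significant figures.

3.69

ω = 220.8 rad/s
For an in-line slider-crank, x = r cosθ + √(L² − r² sin²θ), so v = −rω sinθ·[1 + r cosθ/√(L² − r² sin²θ)].
With r = 0.0189 m, L = 0.0719 m, θ = 106.7°: √(L² − r² sin²θ) = 0.069584 m.
v = −0.0189·220.8·0.95782·[1 + 0.0189·-0.28736/0.069584] = -3.6856 m/s.
|v| = 3.6856 m/s.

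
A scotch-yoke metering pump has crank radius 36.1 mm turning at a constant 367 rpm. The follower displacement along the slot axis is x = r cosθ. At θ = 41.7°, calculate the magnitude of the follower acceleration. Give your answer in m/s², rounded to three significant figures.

ω = 38.43 rad/s (from 367 rpm).
x = r cosθ ⇒ ẍ = −rω² cosθ (ω constant).
|a| = rω²|cosθ| = 0.0361·(38.43)²·|cos 41.7°| = 39.811 m/s².

39.8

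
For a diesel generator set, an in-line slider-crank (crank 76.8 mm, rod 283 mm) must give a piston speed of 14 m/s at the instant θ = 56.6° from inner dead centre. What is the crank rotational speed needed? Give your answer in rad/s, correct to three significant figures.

For an in-line slider-crank, |v_piston| = rω|sinθ|·[1 + r cosθ/√(L² − r² sin²θ)].
With r = 0.0768 m, L = 0.283 m, θ = 56.6°: the bracketed kinematic factor |dx/dθ| = 0.07395 m.
ω = v/|dx/dθ| = 14/0.07395 = 189.32 rad/s.

189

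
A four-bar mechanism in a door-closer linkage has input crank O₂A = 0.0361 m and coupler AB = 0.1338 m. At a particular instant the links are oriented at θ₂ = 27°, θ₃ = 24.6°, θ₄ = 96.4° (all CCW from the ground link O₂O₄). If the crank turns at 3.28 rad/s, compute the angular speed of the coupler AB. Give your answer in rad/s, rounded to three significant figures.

0.872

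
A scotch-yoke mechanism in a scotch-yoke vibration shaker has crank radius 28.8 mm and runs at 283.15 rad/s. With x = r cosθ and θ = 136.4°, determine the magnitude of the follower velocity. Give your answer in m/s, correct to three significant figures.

ω = 283.1 rad/s
x = r cosθ ⇒ ẋ = −rω sinθ.
|v| = rω|sinθ| = 0.0288·283.1·|sin 136.4°| = 5.6237 m/s.

5.62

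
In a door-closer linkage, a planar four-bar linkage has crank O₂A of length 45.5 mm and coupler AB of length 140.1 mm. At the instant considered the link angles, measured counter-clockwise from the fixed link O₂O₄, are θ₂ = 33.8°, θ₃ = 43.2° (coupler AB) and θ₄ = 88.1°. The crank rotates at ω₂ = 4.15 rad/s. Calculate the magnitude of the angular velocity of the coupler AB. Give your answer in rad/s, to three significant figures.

1.55

ω₂ = 4.15 rad/s
Differentiating the loop-closure r₂e^{iθ₂}+r₃e^{iθ₃}=r₁+r₄e^{iθ₄} gives r₂ω₂e^{iθ₂}+r₃ω₃e^{iθ₃}=r₄ω₄e^{iθ₄}.
Eliminating the other unknown: ω₃ = r₂ω₂ sin(θ₄−θ₂) / [r₃ sin(θ₃−θ₄)].
Numerator sine = +0.81208; denominator sine = -0.70587.
Result = 0.0455·4.15·(+0.81208) / (0.1401·(-0.70587)) = -1.5506 rad/s; magnitude 1.5506 rad/s.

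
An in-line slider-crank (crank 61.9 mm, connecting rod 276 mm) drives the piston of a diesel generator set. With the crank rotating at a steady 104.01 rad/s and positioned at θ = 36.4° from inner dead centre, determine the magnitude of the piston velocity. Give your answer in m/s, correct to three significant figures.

ω = 104 rad/s
For an in-line slider-crank, x = r cosθ + √(L² − r² sin²θ), so v = −rω sinθ·[1 + r cosθ/√(L² − r² sin²θ)].
With r = 0.0619 m, L = 0.276 m, θ = 36.4°: √(L² − r² sin²θ) = 0.27354 m.
v = −0.0619·104·0.59342·[1 + 0.0619·0.80489/0.27354] = -4.5164 m/s.
|v| = 4.5164 m/s.

4.52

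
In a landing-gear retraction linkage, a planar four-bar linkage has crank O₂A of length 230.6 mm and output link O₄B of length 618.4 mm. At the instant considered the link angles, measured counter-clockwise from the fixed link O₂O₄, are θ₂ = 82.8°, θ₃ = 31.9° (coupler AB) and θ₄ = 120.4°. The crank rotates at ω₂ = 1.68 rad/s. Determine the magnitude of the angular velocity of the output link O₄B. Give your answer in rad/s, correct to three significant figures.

0.486

ω₂ = 1.68 rad/s
Differentiating the loop-closure r₂e^{iθ₂}+r₃e^{iθ₃}=r₁+r₄e^{iθ₄} gives r₂ω₂e^{iθ₂}+r₃ω₃e^{iθ₃}=r₄ω₄e^{iθ₄}.
Eliminating the other unknown: ω₄ = r₂ω₂ sin(θ₂−θ₃) / [r₄ sin(θ₄−θ₃)].
Numerator sine = +0.77605; denominator sine = +0.99966.
Result = 0.2306·1.68·(+0.77605) / (0.6184·(+0.99966)) = +0.48634 rad/s; magnitude 0.48634 rad/s.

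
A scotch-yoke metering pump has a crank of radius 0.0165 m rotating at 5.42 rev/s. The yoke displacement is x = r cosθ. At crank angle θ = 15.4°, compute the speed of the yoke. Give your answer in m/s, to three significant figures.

ω = 34.05 rad/s (from 5.42 rev/s).
x = r cosθ ⇒ ẋ = −rω sinθ.
|v| = rω|sinθ| = 0.0165·34.05·|sin 15.4°| = 0.14922 m/s.

0.149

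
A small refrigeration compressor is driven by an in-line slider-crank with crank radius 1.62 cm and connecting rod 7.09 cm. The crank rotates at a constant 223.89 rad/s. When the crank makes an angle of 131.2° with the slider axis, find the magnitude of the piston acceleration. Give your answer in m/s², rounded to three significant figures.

ω = 223.9 rad/s
x(θ) = r cosθ + √(L² − r² sin²θ); with ω constant, a = ω²·d²x/dθ².
d²x/dθ² = −r cosθ − r²(cos2θ)/√u − r⁴ sin²2θ/(4u^{3/2}),  u = L² − r² sin²θ = 0.00487824 m².
Substituting r = 0.0162 m, L = 0.0709 m, θ = 131.2°: d²x/dθ² = +0.011118 m.
a = ω²·d²x/dθ² = (223.9)²·(+0.011118) = +557.31 m/s²;  |a| = 557.31 m/s².

557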